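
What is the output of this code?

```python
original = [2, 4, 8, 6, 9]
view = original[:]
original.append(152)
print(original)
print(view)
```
[2, 4, 8, 6, 9, 152]
[2, 4, 8, 6, 9]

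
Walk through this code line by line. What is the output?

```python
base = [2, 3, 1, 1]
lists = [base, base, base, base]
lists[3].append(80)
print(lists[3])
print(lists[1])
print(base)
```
[2, 3, 1, 1, 80]
[2, 3, 1, 1, 80]
[2, 3, 1, 1, 80]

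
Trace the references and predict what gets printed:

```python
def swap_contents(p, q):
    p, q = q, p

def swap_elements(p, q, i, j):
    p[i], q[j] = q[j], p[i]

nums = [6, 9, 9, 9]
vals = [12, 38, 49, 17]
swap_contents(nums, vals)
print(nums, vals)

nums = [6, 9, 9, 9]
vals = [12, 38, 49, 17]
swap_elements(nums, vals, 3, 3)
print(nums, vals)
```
[6, 9, 9, 9] [12, 38, 49, 17]
[6, 9, 9, 17] [12, 38, 49, 9]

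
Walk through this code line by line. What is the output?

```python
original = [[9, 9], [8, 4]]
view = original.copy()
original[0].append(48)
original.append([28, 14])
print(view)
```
[[9, 9, 48], [8, 4]]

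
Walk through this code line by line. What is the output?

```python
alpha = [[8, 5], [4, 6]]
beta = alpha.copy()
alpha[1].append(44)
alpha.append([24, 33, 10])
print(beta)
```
[[8, 5], [4, 6, 44]]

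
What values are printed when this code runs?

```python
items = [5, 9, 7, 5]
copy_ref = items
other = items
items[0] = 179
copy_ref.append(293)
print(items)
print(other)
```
[179, 9, 7, 5, 293]
[179, 9, 7, 5, 293]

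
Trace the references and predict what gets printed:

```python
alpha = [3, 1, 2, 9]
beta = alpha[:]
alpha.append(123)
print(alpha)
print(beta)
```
[3, 1, 2, 9, 123]
[3, 1, 2, 9]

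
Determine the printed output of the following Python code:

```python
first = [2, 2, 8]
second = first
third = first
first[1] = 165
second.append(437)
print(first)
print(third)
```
[2, 165, 8, 437]
[2, 165, 8, 437]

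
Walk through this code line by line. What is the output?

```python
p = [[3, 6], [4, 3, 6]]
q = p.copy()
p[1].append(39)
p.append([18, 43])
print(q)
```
[[3, 6], [4, 3, 6, 39]]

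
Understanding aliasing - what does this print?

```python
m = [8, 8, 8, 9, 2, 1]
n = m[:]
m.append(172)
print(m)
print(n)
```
[8, 8, 8, 9, 2, 1, 172]
[8, 8, 8, 9, 2, 1]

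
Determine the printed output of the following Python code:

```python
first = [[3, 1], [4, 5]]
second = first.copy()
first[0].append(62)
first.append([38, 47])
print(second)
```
[[3, 1, 62], [4, 5]]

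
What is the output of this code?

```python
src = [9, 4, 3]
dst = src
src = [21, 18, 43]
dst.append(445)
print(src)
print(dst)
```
[21, 18, 43]
[9, 4, 3, 445]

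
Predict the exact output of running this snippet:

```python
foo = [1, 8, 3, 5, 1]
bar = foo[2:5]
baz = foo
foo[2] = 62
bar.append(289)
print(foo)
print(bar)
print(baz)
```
[1, 8, 62, 5, 1]
[3, 5, 1, 289]
[1, 8, 62, 5, 1]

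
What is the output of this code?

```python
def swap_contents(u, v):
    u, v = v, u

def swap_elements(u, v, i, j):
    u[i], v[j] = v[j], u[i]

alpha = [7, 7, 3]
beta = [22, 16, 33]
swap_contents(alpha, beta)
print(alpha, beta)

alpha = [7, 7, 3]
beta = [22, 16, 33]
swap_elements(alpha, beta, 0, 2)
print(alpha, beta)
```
[7, 7, 3] [22, 16, 33]
[33, 7, 3] [22, 16, 7]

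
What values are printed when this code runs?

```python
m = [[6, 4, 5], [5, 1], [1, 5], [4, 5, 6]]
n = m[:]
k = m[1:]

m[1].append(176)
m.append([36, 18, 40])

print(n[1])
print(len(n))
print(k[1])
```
[5, 1, 176]
4
[1, 5]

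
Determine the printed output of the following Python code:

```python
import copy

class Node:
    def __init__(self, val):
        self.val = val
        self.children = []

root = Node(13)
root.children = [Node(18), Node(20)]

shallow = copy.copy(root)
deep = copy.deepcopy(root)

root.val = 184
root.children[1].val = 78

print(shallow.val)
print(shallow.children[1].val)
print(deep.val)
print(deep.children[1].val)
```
13
78
13
20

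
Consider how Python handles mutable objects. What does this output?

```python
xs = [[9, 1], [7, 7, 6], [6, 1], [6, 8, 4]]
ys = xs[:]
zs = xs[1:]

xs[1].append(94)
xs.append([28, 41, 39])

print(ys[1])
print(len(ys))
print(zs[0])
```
[7, 7, 6, 94]
4
[7, 7, 6, 94]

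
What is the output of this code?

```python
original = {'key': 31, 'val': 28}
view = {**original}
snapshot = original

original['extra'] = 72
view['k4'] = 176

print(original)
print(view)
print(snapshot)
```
{'key': 31, 'val': 28, 'extra': 72}
{'key': 31, 'val': 28, 'k4': 176}
{'key': 31, 'val': 28, 'extra': 72}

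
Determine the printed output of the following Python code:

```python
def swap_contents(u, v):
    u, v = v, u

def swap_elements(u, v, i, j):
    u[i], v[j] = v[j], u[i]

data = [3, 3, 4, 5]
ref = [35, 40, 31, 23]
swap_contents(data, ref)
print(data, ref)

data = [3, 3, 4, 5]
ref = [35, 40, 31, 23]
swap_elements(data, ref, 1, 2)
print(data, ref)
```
[3, 3, 4, 5] [35, 40, 31, 23]
[3, 31, 4, 5] [35, 40, 3, 23]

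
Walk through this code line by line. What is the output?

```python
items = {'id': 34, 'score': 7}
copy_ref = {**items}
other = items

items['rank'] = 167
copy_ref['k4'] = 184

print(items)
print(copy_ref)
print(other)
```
{'id': 34, 'score': 7, 'rank': 167}
{'id': 34, 'score': 7, 'k4': 184}
{'id': 34, 'score': 7, 'rank': 167}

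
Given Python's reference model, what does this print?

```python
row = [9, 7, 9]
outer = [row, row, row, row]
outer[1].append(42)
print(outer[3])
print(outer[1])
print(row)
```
[9, 7, 9, 42]
[9, 7, 9, 42]
[9, 7, 9, 42]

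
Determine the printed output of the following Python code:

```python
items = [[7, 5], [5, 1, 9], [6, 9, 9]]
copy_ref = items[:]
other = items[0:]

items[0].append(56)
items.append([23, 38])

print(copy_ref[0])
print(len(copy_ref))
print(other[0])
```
[7, 5, 56]
3
[7, 5, 56]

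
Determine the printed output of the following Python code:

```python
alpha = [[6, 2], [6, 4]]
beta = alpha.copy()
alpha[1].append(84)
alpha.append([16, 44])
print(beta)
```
[[6, 2], [6, 4, 84]]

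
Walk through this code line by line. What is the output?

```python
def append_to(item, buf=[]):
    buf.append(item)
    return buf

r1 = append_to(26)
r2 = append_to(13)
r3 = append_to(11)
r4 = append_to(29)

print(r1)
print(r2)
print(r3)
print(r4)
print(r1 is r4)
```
[26, 13, 11, 29]
[26, 13, 11, 29]
[26, 13, 11, 29]
[26, 13, 11, 29]
True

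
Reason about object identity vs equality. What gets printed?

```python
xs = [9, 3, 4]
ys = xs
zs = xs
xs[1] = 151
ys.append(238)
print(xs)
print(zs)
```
[9, 151, 4, 238]
[9, 151, 4, 238]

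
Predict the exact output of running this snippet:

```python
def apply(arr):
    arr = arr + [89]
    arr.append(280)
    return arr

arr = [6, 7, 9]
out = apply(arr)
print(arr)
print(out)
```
[6, 7, 9]
[6, 7, 9, 89, 280]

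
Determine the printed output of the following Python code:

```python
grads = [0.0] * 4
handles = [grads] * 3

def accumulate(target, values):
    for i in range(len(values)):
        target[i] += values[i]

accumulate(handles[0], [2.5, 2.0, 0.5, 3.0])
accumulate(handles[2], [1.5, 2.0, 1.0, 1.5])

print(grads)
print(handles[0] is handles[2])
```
[4.0, 4.0, 1.5, 4.5]
True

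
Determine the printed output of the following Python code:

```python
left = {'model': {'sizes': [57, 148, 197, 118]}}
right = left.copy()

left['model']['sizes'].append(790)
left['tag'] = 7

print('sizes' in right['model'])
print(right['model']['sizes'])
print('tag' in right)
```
True
[57, 148, 197, 118, 790]
False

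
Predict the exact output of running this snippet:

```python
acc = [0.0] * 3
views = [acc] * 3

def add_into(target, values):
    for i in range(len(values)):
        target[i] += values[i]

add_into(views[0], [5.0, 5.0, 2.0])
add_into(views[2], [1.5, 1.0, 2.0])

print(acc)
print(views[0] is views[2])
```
[6.5, 6.0, 4.0]
True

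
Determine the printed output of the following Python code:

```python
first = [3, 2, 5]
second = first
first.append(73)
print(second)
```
[3, 2, 5, 73]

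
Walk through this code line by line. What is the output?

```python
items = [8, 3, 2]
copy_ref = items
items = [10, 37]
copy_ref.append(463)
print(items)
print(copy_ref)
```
[10, 37]
[8, 3, 2, 463]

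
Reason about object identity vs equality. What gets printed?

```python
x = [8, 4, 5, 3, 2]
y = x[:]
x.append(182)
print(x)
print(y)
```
[8, 4, 5, 3, 2, 182]
[8, 4, 5, 3, 2]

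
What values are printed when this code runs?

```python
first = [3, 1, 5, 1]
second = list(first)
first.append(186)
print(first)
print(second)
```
[3, 1, 5, 1, 186]
[3, 1, 5, 1]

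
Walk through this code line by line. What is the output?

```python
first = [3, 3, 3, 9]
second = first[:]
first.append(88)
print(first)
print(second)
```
[3, 3, 3, 9, 88]
[3, 3, 3, 9]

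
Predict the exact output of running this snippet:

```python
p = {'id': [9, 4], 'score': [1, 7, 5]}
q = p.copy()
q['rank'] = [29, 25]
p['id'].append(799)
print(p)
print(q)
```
{'id': [9, 4, 799], 'score': [1, 7, 5]}
{'id': [9, 4, 799], 'score': [1, 7, 5], 'rank': [29, 25]}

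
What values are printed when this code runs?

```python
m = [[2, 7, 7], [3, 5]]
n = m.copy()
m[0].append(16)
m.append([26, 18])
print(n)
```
[[2, 7, 7, 16], [3, 5]]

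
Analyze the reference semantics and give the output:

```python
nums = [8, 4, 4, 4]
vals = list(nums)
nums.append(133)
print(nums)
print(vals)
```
[8, 4, 4, 4, 133]
[8, 4, 4, 4]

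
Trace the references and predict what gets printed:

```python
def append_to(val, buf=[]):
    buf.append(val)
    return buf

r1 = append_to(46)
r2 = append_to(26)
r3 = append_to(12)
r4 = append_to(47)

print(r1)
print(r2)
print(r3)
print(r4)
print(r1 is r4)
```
[46, 26, 12, 47]
[46, 26, 12, 47]
[46, 26, 12, 47]
[46, 26, 12, 47]
True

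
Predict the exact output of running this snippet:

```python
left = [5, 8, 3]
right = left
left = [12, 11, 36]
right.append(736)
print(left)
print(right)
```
[12, 11, 36]
[5, 8, 3, 736]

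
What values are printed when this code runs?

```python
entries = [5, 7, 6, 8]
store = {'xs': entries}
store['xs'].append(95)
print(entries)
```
[5, 7, 6, 8, 95]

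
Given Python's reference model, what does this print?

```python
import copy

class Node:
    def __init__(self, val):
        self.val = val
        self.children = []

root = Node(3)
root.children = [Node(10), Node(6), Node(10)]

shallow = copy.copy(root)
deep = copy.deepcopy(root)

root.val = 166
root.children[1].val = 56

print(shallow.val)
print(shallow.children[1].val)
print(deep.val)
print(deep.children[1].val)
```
3
56
3
6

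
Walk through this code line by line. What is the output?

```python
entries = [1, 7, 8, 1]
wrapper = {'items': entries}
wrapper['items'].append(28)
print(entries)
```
[1, 7, 8, 1, 28]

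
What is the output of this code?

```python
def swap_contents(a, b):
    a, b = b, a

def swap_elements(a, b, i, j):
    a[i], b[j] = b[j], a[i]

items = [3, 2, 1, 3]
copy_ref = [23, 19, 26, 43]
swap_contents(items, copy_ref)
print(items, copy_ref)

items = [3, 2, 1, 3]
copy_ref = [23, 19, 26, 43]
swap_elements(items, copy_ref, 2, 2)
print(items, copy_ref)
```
[3, 2, 1, 3] [23, 19, 26, 43]
[3, 2, 26, 3] [23, 19, 1, 43]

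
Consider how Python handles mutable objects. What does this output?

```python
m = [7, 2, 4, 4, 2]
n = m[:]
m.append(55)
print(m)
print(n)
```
[7, 2, 4, 4, 2, 55]
[7, 2, 4, 4, 2]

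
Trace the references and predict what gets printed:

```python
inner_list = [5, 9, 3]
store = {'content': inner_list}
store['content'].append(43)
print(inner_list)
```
[5, 9, 3, 43]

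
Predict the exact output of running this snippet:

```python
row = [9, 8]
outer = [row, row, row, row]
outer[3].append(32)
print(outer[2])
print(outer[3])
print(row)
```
[9, 8, 32]
[9, 8, 32]
[9, 8, 32]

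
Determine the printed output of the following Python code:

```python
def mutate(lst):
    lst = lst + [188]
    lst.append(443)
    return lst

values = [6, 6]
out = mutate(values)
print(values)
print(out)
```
[6, 6]
[6, 6, 188, 443]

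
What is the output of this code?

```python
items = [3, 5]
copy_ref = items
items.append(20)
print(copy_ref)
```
[3, 5, 20]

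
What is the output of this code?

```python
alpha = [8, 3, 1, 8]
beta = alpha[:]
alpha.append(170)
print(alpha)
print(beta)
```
[8, 3, 1, 8, 170]
[8, 3, 1, 8]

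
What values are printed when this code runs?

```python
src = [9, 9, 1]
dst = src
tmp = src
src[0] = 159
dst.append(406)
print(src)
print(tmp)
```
[159, 9, 1, 406]
[159, 9, 1, 406]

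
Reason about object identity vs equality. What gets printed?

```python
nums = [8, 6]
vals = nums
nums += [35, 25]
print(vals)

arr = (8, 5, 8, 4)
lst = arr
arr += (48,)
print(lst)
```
[8, 6, 35, 25]
(8, 5, 8, 4)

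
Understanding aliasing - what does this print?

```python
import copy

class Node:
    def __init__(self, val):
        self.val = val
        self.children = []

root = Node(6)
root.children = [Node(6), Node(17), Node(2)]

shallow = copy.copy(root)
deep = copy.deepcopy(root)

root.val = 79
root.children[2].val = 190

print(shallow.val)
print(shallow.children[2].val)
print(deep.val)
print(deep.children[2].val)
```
6
190
6
2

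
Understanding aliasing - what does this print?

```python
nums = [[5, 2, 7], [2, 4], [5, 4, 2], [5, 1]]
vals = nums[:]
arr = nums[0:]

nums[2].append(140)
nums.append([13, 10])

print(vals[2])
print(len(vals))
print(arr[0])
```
[5, 4, 2, 140]
4
[5, 2, 7]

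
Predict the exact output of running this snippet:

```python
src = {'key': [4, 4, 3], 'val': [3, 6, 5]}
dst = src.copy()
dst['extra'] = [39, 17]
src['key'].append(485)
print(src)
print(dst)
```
{'key': [4, 4, 3, 485], 'val': [3, 6, 5]}
{'key': [4, 4, 3, 485], 'val': [3, 6, 5], 'extra': [39, 17]}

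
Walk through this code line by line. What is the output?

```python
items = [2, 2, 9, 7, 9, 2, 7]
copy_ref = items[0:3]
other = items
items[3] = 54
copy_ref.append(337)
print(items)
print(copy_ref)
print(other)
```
[2, 2, 9, 54, 9, 2, 7]
[2, 2, 9, 337]
[2, 2, 9, 54, 9, 2, 7]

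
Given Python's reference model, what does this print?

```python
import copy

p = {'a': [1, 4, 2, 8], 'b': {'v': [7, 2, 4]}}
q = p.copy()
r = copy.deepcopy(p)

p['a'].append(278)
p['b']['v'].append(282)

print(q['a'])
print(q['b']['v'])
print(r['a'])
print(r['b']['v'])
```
[1, 4, 2, 8, 278]
[7, 2, 4, 282]
[1, 4, 2, 8]
[7, 2, 4]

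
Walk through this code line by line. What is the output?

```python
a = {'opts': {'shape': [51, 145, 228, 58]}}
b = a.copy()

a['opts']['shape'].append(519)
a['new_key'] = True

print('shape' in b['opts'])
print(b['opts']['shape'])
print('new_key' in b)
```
True
[51, 145, 228, 58, 519]
False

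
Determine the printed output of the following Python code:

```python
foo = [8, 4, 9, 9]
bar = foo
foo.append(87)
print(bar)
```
[8, 4, 9, 9, 87]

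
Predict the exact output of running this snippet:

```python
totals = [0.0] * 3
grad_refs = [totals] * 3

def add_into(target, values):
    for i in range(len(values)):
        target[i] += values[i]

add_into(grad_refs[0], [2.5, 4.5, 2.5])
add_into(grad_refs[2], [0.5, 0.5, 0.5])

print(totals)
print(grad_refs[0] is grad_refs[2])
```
[3.0, 5.0, 3.0]
True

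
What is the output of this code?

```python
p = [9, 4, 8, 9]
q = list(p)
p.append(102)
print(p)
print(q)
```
[9, 4, 8, 9, 102]
[9, 4, 8, 9]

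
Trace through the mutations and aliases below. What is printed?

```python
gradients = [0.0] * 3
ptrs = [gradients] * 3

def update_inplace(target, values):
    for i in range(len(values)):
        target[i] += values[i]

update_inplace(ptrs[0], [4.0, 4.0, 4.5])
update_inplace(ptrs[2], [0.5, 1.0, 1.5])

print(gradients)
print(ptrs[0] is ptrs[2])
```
[4.5, 5.0, 6.0]
True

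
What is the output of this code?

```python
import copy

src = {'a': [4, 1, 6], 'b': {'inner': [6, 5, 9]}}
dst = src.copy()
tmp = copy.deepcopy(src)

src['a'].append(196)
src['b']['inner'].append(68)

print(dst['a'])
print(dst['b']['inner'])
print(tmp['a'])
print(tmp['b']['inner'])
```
[4, 1, 6, 196]
[6, 5, 9, 68]
[4, 1, 6]
[6, 5, 9]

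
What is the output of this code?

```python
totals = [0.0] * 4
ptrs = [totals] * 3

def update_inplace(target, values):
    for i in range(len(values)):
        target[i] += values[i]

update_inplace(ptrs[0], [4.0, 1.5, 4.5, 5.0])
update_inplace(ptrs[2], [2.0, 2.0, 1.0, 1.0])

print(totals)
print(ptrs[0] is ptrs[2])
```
[6.0, 3.5, 5.5, 6.0]
True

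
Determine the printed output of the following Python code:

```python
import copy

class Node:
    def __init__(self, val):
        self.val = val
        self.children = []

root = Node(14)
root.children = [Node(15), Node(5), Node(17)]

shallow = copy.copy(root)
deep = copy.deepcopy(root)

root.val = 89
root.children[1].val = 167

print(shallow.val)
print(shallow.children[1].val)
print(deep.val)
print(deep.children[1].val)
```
14
167
14
5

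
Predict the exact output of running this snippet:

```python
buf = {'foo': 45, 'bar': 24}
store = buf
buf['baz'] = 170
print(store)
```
{'foo': 45, 'bar': 24, 'baz': 170}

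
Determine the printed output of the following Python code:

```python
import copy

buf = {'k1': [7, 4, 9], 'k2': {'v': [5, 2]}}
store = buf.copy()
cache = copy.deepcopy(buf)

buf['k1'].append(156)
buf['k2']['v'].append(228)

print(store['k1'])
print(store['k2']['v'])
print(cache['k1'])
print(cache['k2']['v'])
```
[7, 4, 9, 156]
[5, 2, 228]
[7, 4, 9]
[5, 2]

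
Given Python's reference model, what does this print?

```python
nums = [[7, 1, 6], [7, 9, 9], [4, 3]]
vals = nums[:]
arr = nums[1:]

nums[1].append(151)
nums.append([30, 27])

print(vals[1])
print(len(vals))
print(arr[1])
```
[7, 9, 9, 151]
3
[4, 3]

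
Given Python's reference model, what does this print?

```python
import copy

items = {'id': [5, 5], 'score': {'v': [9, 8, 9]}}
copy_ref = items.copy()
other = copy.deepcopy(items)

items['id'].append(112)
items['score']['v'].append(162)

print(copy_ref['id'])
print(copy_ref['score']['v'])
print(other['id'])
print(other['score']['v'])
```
[5, 5, 112]
[9, 8, 9, 162]
[5, 5]
[9, 8, 9]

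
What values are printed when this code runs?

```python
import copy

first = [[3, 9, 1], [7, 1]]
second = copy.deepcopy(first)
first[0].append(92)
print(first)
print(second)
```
[[3, 9, 1, 92], [7, 1]]
[[3, 9, 1], [7, 1]]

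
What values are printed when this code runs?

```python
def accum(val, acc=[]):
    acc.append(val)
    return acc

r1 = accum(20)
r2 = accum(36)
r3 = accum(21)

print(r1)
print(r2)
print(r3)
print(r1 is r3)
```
[20, 36, 21]
[20, 36, 21]
[20, 36, 21]
True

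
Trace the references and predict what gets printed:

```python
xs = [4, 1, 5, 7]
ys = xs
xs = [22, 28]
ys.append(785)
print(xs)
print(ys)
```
[22, 28]
[4, 1, 5, 7, 785]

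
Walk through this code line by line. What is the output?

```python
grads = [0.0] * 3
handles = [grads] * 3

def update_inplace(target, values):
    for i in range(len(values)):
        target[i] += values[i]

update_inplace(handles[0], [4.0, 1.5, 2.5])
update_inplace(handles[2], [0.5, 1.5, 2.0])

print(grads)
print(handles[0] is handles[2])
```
[4.5, 3.0, 4.5]
True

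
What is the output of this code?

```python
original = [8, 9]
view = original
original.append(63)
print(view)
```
[8, 9, 63]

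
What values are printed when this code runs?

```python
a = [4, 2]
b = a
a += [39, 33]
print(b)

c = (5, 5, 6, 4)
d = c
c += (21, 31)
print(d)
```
[4, 2, 39, 33]
(5, 5, 6, 4)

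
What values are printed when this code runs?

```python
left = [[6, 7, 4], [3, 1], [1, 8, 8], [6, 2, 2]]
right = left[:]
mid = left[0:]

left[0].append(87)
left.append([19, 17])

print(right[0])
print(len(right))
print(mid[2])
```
[6, 7, 4, 87]
4
[1, 8, 8]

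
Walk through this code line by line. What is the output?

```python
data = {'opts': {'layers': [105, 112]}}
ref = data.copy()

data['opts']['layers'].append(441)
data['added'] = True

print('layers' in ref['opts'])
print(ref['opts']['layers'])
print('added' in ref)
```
True
[105, 112, 441]
False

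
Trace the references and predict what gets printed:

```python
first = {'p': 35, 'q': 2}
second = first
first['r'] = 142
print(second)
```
{'p': 35, 'q': 2, 'r': 142}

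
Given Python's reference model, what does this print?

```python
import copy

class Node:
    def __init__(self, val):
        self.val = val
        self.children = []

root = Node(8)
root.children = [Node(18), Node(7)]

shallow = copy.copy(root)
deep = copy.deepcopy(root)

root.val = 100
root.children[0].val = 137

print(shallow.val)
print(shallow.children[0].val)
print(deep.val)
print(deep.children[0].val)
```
8
137
8
18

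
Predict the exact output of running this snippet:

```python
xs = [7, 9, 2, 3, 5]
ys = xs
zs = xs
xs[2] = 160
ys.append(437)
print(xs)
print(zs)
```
[7, 9, 160, 3, 5, 437]
[7, 9, 160, 3, 5, 437]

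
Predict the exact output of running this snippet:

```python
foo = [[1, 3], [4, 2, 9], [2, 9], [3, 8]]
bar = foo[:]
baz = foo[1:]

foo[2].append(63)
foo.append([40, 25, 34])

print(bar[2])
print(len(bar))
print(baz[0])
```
[2, 9, 63]
4
[4, 2, 9]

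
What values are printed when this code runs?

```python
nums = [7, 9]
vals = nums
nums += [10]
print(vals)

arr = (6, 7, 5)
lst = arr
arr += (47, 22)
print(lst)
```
[7, 9, 10]
(6, 7, 5)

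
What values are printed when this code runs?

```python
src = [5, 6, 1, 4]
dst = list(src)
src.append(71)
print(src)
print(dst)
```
[5, 6, 1, 4, 71]
[5, 6, 1, 4]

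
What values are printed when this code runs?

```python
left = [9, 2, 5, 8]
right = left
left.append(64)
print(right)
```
[9, 2, 5, 8, 64]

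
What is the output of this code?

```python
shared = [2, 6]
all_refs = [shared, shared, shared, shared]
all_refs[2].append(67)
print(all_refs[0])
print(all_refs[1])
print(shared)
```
[2, 6, 67]
[2, 6, 67]
[2, 6, 67]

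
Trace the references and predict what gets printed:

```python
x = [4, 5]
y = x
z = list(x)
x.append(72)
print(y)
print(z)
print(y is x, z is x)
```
[4, 5, 72]
[4, 5]
True False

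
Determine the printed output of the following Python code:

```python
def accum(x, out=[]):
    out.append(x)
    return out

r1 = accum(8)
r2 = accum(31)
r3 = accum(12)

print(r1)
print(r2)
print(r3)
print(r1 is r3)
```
[8, 31, 12]
[8, 31, 12]
[8, 31, 12]
True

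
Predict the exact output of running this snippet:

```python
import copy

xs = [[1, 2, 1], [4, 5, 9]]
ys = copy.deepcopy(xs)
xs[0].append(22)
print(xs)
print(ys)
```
[[1, 2, 1, 22], [4, 5, 9]]
[[1, 2, 1], [4, 5, 9]]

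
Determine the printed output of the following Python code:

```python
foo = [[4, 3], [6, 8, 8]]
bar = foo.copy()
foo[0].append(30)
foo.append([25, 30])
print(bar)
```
[[4, 3, 30], [6, 8, 8]]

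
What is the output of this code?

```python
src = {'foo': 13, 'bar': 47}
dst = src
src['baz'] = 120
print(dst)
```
{'foo': 13, 'bar': 47, 'baz': 120}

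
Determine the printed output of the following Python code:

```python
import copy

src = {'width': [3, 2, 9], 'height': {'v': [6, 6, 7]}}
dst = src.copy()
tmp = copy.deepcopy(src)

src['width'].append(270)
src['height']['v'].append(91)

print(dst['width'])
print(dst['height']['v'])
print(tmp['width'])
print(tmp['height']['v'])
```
[3, 2, 9, 270]
[6, 6, 7, 91]
[3, 2, 9]
[6, 6, 7]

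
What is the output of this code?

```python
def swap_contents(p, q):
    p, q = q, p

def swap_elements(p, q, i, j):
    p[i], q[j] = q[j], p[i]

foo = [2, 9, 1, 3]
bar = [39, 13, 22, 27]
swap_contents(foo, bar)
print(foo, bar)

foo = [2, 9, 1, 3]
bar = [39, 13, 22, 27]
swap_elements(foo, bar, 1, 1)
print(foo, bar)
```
[2, 9, 1, 3] [39, 13, 22, 27]
[2, 13, 1, 3] [39, 9, 22, 27]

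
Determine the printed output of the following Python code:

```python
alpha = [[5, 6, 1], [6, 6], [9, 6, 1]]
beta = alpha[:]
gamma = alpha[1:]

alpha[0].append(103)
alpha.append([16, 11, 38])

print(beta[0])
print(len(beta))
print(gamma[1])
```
[5, 6, 1, 103]
3
[9, 6, 1]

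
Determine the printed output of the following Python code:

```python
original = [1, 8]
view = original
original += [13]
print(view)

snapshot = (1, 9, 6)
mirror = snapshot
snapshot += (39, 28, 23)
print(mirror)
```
[1, 8, 13]
(1, 9, 6)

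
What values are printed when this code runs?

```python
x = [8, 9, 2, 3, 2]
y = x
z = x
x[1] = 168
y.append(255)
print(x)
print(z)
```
[8, 168, 2, 3, 2, 255]
[8, 168, 2, 3, 2, 255]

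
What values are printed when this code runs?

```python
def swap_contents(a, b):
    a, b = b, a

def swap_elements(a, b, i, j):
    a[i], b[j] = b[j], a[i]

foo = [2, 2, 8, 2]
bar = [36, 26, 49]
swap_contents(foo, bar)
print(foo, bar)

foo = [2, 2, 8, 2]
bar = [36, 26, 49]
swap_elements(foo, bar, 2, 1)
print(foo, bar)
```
[2, 2, 8, 2] [36, 26, 49]
[2, 2, 26, 2] [36, 8, 49]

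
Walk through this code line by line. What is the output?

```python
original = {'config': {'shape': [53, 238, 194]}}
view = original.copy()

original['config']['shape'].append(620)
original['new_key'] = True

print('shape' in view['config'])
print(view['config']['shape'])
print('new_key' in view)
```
True
[53, 238, 194, 620]
False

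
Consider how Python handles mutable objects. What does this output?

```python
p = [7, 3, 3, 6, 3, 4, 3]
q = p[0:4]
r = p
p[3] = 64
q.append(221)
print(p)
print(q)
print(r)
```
[7, 3, 3, 64, 3, 4, 3]
[7, 3, 3, 6, 221]
[7, 3, 3, 64, 3, 4, 3]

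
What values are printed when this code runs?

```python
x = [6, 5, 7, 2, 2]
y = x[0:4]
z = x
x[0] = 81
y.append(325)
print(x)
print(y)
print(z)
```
[81, 5, 7, 2, 2]
[6, 5, 7, 2, 325]
[81, 5, 7, 2, 2]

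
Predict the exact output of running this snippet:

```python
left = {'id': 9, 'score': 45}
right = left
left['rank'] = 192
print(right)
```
{'id': 9, 'score': 45, 'rank': 192}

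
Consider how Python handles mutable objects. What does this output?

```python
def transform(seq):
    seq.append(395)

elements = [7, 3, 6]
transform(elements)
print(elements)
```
[7, 3, 6, 395]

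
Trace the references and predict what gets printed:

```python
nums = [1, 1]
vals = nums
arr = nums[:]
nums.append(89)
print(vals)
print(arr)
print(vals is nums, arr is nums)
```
[1, 1, 89]
[1, 1]
True False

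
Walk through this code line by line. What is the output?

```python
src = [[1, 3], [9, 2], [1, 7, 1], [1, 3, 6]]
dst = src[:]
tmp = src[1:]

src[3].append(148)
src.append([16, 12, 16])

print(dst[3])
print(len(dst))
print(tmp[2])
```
[1, 3, 6, 148]
4
[1, 3, 6, 148]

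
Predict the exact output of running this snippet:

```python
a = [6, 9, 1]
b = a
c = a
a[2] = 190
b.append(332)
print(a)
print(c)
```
[6, 9, 190, 332]
[6, 9, 190, 332]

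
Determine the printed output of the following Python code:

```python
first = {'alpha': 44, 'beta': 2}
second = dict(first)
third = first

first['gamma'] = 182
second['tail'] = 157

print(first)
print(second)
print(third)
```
{'alpha': 44, 'beta': 2, 'gamma': 182}
{'alpha': 44, 'beta': 2, 'tail': 157}
{'alpha': 44, 'beta': 2, 'gamma': 182}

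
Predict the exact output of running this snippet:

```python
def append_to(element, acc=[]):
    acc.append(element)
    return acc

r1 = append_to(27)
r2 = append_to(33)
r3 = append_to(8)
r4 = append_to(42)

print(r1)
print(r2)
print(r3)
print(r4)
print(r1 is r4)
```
[27, 33, 8, 42]
[27, 33, 8, 42]
[27, 33, 8, 42]
[27, 33, 8, 42]
True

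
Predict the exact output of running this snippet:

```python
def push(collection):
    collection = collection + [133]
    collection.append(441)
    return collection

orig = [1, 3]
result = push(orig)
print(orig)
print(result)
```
[1, 3]
[1, 3, 133, 441]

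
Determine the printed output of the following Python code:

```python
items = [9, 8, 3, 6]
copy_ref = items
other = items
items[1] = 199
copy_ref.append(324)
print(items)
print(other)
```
[9, 199, 3, 6, 324]
[9, 199, 3, 6, 324]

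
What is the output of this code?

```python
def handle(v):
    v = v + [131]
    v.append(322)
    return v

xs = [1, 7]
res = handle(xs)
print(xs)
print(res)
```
[1, 7]
[1, 7, 131, 322]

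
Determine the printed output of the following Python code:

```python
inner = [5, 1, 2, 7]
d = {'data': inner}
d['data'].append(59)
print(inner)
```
[5, 1, 2, 7, 59]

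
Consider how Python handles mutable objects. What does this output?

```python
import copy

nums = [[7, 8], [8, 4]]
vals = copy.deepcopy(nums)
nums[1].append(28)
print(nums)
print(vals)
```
[[7, 8], [8, 4, 28]]
[[7, 8], [8, 4]]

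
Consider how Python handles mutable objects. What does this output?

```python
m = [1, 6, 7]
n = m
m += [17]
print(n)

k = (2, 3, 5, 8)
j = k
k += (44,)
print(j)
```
[1, 6, 7, 17]
(2, 3, 5, 8)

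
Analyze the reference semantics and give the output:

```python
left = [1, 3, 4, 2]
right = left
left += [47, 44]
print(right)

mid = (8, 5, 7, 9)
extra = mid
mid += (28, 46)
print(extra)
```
[1, 3, 4, 2, 47, 44]
(8, 5, 7, 9)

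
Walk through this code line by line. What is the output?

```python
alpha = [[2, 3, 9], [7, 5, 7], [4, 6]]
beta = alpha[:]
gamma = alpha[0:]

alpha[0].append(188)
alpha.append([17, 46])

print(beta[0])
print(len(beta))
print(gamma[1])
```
[2, 3, 9, 188]
3
[7, 5, 7]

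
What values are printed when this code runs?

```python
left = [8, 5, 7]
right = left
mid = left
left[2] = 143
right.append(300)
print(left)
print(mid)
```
[8, 5, 143, 300]
[8, 5, 143, 300]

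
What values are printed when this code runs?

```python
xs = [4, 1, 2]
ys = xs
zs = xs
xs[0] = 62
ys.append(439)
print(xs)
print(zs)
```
[62, 1, 2, 439]
[62, 1, 2, 439]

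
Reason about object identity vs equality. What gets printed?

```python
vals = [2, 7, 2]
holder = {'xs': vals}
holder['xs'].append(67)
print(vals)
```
[2, 7, 2, 67]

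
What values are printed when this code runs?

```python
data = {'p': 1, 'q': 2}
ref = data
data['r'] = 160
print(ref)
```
{'p': 1, 'q': 2, 'r': 160}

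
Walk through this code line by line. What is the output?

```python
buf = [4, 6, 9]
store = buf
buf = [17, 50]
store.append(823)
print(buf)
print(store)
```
[17, 50]
[4, 6, 9, 823]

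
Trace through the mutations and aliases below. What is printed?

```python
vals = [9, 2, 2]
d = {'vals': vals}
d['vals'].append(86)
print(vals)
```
[9, 2, 2, 86]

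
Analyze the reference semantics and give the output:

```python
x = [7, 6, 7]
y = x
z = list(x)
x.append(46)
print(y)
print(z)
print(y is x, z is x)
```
[7, 6, 7, 46]
[7, 6, 7]
True False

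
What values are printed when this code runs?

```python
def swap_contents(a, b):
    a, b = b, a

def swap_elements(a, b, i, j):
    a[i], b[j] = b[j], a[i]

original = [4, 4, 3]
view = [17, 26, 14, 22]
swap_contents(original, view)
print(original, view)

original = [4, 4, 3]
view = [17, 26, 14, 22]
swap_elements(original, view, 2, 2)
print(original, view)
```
[4, 4, 3] [17, 26, 14, 22]
[4, 4, 14] [17, 26, 3, 22]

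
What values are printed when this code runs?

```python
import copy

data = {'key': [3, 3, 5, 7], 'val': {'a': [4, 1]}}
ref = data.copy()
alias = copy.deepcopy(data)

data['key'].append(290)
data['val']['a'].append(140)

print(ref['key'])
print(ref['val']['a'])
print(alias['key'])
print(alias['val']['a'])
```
[3, 3, 5, 7, 290]
[4, 1, 140]
[3, 3, 5, 7]
[4, 1]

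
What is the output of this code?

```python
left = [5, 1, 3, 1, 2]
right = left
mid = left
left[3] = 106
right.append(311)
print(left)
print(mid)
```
[5, 1, 3, 106, 2, 311]
[5, 1, 3, 106, 2, 311]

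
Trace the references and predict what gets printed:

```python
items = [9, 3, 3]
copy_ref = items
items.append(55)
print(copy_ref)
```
[9, 3, 3, 55]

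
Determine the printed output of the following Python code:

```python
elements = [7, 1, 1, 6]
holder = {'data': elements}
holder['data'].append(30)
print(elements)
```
[7, 1, 1, 6, 30]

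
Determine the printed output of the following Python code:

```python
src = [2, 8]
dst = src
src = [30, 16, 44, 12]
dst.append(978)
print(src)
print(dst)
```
[30, 16, 44, 12]
[2, 8, 978]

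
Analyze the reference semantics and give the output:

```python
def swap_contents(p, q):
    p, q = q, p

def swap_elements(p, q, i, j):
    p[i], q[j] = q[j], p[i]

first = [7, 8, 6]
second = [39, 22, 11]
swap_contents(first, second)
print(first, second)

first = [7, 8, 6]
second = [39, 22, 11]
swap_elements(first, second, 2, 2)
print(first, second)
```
[7, 8, 6] [39, 22, 11]
[7, 8, 11] [39, 22, 6]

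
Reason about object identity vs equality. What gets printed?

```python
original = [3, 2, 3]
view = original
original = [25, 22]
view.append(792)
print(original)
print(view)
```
[25, 22]
[3, 2, 3, 792]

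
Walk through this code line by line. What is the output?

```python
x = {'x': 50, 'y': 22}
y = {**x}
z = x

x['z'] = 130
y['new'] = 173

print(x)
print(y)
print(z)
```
{'x': 50, 'y': 22, 'z': 130}
{'x': 50, 'y': 22, 'new': 173}
{'x': 50, 'y': 22, 'z': 130}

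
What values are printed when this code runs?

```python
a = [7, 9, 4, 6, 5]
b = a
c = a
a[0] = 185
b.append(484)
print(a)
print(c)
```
[185, 9, 4, 6, 5, 484]
[185, 9, 4, 6, 5, 484]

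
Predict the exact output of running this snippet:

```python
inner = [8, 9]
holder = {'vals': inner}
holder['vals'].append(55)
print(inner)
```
[8, 9, 55]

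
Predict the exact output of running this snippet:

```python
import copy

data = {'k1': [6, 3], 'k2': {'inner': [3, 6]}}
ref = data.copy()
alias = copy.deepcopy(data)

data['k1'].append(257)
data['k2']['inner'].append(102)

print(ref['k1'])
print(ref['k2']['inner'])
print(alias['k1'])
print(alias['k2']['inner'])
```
[6, 3, 257]
[3, 6, 102]
[6, 3]
[3, 6]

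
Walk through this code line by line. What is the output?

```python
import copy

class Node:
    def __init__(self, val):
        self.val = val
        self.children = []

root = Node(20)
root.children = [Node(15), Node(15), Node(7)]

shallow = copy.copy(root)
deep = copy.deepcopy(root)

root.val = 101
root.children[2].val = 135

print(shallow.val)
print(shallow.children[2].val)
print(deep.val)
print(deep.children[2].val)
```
20
135
20
7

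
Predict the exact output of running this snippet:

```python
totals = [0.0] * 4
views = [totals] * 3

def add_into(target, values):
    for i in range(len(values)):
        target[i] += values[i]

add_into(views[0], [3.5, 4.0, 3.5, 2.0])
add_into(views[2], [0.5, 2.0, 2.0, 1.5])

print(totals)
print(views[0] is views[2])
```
[4.0, 6.0, 5.5, 3.5]
True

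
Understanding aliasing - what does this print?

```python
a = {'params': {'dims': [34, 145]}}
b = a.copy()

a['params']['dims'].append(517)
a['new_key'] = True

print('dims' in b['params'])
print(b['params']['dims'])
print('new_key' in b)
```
True
[34, 145, 517]
False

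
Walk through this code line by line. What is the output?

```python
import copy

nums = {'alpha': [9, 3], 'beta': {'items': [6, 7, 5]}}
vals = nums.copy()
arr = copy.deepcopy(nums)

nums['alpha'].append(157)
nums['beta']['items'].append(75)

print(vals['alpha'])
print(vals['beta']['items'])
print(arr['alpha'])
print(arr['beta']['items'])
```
[9, 3, 157]
[6, 7, 5, 75]
[9, 3]
[6, 7, 5]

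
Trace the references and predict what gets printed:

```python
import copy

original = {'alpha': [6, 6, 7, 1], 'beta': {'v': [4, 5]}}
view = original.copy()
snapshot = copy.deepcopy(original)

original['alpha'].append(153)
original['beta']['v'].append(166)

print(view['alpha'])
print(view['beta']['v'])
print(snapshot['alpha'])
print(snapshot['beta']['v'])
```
[6, 6, 7, 1, 153]
[4, 5, 166]
[6, 6, 7, 1]
[4, 5]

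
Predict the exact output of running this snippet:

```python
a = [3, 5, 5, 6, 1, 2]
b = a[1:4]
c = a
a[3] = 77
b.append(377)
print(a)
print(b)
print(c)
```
[3, 5, 5, 77, 1, 2]
[5, 5, 6, 377]
[3, 5, 5, 77, 1, 2]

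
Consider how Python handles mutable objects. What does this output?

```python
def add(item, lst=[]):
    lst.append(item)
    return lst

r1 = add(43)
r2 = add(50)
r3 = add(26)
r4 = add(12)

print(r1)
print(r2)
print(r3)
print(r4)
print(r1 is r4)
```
[43, 50, 26, 12]
[43, 50, 26, 12]
[43, 50, 26, 12]
[43, 50, 26, 12]
True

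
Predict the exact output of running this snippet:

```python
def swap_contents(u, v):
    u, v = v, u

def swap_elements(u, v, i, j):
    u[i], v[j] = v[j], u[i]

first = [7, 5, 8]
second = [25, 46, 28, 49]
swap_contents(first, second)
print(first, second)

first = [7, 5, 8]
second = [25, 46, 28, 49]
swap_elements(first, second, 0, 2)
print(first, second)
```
[7, 5, 8] [25, 46, 28, 49]
[28, 5, 8] [25, 46, 7, 49]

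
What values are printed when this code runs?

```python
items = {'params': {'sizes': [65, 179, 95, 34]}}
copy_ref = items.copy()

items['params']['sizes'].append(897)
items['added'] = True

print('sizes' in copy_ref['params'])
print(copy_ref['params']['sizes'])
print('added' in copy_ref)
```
True
[65, 179, 95, 34, 897]
False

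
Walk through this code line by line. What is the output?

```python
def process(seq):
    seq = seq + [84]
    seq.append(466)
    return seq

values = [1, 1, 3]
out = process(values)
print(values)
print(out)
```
[1, 1, 3]
[1, 1, 3, 84, 466]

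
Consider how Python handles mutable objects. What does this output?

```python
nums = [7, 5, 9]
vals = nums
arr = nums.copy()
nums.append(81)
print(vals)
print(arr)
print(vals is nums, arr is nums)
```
[7, 5, 9, 81]
[7, 5, 9]
True False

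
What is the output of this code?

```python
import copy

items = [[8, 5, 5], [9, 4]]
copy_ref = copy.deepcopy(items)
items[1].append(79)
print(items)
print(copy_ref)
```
[[8, 5, 5], [9, 4, 79]]
[[8, 5, 5], [9, 4]]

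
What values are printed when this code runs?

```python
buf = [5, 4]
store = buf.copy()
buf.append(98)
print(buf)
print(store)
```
[5, 4, 98]
[5, 4]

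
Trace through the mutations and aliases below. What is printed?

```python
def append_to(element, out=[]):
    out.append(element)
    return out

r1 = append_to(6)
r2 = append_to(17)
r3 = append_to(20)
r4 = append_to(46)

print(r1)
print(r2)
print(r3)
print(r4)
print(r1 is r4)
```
[6, 17, 20, 46]
[6, 17, 20, 46]
[6, 17, 20, 46]
[6, 17, 20, 46]
True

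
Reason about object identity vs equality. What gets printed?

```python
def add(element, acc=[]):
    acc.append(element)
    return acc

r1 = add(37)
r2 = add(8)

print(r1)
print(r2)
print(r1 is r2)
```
[37, 8]
[37, 8]
True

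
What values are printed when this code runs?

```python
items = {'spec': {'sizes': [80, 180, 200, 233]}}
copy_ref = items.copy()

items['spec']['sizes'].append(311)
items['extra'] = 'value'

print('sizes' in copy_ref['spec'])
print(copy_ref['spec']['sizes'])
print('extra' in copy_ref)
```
True
[80, 180, 200, 233, 311]
False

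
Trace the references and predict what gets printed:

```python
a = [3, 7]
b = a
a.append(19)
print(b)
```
[3, 7, 19]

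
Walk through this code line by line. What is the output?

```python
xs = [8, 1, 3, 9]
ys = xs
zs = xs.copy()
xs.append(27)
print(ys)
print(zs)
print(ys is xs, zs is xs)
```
[8, 1, 3, 9, 27]
[8, 1, 3, 9]
True False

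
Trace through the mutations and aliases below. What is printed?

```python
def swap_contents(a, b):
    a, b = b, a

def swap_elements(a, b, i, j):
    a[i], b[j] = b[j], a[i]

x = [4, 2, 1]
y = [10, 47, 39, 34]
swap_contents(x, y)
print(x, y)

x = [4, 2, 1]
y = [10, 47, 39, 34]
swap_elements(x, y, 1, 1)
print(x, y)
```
[4, 2, 1] [10, 47, 39, 34]
[4, 47, 1] [10, 2, 39, 34]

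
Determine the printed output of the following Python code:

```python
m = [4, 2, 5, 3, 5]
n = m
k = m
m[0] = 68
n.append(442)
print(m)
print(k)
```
[68, 2, 5, 3, 5, 442]
[68, 2, 5, 3, 5, 442]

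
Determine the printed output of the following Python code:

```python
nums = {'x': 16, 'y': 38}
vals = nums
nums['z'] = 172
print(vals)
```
{'x': 16, 'y': 38, 'z': 172}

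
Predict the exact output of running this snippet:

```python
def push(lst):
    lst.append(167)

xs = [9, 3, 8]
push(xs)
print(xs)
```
[9, 3, 8, 167]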